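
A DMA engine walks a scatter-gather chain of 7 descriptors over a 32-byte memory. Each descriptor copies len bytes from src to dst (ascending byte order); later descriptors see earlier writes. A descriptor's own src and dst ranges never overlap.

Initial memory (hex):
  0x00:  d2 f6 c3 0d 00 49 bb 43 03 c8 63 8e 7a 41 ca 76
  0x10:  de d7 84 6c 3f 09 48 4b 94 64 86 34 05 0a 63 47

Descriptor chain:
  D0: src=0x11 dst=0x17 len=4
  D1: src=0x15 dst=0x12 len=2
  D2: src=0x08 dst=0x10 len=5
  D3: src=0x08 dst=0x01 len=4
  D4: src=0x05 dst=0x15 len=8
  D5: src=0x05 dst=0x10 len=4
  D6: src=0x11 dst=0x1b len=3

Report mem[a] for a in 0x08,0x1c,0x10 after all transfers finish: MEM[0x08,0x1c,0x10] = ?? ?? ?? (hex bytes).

MEM[0x08,0x1c,0x10] = 03 43 49

D0: mem[0x17..0x1a] <- [d7 84 6c 3f]
D1: mem[0x12..0x13] <- [09 48]
D2: mem[0x10..0x14] <- [03 c8 63 8e 7a]
D3: mem[0x01..0x04] <- [03 c8 63 8e]
D4: mem[0x15..0x1c] <- [49 bb 43 03 c8 63 8e 7a]
D5: mem[0x10..0x13] <- [49 bb 43 03]
D6: mem[0x1b..0x1d] <- [bb 43 03]
query mem[0x08]=0x03, mem[0x1c]=0x43, mem[0x10]=0x49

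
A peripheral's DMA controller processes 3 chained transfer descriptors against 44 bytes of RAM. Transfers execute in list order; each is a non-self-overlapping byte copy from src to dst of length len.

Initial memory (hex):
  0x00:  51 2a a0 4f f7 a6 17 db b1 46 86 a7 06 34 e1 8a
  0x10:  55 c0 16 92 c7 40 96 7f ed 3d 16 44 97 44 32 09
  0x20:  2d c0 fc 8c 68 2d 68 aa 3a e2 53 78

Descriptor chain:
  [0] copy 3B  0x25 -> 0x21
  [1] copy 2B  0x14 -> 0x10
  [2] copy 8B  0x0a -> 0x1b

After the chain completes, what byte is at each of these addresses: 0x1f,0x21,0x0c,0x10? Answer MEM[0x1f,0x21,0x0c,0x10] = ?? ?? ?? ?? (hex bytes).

MEM[0x1f,0x21,0x0c,0x10] = e1 c7 06 c7

  after D0: wrote 3B at 0x21 = 2d68aa
  after D1: wrote 2B at 0x10 = c740
  after D2: wrote 8B at 0x1b = 86a70634e18ac740
query mem[0x1f]=0xe1, mem[0x21]=0xc7, mem[0x0c]=0x06, mem[0x10]=0xc7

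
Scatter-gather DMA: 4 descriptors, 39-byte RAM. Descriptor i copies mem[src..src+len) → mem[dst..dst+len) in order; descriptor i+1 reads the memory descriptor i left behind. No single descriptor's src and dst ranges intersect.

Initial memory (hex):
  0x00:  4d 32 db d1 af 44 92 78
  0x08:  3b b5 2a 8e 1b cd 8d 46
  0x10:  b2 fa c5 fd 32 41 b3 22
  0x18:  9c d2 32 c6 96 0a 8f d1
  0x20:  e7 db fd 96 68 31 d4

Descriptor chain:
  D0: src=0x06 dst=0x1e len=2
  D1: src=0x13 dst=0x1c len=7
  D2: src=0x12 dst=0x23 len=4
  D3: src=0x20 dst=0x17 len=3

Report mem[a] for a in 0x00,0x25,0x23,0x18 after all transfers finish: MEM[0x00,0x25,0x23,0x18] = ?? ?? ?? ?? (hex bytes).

[0] 0x06->0x1e len=2 : 92 78
[1] 0x13->0x1c len=7 : fd 32 41 b3 22 9c d2
[2] 0x12->0x23 len=4 : c5 fd 32 41
[3] 0x20->0x17 len=3 : 22 9c d2
query mem[0x00]=0x4d, mem[0x25]=0x32, mem[0x23]=0xc5, mem[0x18]=0x9c

MEM[0x00,0x25,0x23,0x18] = 4d 32 c5 9c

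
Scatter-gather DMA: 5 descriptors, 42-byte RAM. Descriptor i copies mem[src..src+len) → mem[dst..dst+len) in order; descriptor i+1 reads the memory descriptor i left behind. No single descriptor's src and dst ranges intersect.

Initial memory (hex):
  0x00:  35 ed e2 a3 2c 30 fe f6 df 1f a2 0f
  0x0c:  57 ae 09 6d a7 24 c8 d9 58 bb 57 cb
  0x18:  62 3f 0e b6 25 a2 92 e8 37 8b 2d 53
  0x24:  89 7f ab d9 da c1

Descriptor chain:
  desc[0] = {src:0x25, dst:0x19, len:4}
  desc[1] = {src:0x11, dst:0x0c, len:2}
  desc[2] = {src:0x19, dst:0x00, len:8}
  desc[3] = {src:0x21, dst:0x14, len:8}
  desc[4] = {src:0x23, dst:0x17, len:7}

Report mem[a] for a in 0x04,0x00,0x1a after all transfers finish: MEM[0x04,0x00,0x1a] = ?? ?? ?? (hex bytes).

MEM[0x04,0x00,0x1a] = a2 7f ab

  after D0: wrote 4B at 0x19 = 7fabd9da
  after D1: wrote 2B at 0x0c = 24c8
  after D2: wrote 8B at 0x00 = 7fabd9daa292e837
  after D3: wrote 8B at 0x14 = 8b2d53897fabd9da
  after D4: wrote 7B at 0x17 = 53897fabd9dac1
query mem[0x04]=0xa2, mem[0x00]=0x7f, mem[0x1a]=0xab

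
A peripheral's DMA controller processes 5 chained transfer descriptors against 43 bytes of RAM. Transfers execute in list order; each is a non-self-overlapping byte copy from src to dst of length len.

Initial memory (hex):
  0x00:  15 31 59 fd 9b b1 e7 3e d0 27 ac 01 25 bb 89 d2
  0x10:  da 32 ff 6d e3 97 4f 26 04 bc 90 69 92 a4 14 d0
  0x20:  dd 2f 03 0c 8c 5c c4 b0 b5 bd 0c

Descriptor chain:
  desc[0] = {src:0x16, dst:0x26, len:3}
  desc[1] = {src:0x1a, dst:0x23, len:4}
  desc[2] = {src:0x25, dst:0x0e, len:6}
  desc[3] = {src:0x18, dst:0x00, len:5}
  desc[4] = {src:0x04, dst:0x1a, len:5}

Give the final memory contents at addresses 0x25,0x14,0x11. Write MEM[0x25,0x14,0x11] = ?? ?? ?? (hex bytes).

  after D0: wrote 3B at 0x26 = 4f2604
  after D1: wrote 4B at 0x23 = 906992a4
  after D2: wrote 6B at 0x0e = 92a42604bd0c
  after D3: wrote 5B at 0x00 = 04bc906992
  after D4: wrote 5B at 0x1a = 92b1e73ed0
query mem[0x25]=0x92, mem[0x14]=0xe3, mem[0x11]=0x04

MEM[0x25,0x14,0x11] = 92 e3 04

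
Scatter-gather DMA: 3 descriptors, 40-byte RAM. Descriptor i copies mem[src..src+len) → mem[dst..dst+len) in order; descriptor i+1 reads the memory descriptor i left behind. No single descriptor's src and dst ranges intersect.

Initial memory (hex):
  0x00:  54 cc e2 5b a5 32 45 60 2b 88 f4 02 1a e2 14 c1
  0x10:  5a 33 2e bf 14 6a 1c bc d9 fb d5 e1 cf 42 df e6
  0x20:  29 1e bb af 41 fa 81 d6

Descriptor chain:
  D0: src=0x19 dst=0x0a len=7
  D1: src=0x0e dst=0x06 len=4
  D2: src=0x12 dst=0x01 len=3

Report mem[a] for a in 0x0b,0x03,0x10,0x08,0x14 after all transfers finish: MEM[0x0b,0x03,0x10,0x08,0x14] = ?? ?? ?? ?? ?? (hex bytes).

#0 dst[0x0a+7] := {0xfb,0xd5,0xe1,0xcf,0x42,0xdf,0xe6}
#1 dst[0x06+4] := {0x42,0xdf,0xe6,0x33}
#2 dst[0x01+3] := {0x2e,0xbf,0x14}
query mem[0x0b]=0xd5, mem[0x03]=0x14, mem[0x10]=0xe6, mem[0x08]=0xe6, mem[0x14]=0x14

MEM[0x0b,0x03,0x10,0x08,0x14] = d5 14 e6 e6 14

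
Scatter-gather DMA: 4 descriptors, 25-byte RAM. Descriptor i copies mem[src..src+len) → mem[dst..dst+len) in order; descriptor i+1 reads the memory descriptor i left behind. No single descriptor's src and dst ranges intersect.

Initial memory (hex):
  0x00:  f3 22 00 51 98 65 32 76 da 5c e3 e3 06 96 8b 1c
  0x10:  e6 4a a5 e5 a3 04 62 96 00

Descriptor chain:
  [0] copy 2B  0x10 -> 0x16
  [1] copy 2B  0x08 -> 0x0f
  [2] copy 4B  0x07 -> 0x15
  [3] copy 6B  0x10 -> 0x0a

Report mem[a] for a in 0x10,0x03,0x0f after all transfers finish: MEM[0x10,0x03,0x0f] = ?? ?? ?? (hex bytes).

D0: mem[0x16..0x17] <- [e6 4a]
D1: mem[0x0f..0x10] <- [da 5c]
D2: mem[0x15..0x18] <- [76 da 5c e3]
D3: mem[0x0a..0x0f] <- [5c 4a a5 e5 a3 76]
query mem[0x10]=0x5c, mem[0x03]=0x51, mem[0x0f]=0x76

MEM[0x10,0x03,0x0f] = 5c 51 76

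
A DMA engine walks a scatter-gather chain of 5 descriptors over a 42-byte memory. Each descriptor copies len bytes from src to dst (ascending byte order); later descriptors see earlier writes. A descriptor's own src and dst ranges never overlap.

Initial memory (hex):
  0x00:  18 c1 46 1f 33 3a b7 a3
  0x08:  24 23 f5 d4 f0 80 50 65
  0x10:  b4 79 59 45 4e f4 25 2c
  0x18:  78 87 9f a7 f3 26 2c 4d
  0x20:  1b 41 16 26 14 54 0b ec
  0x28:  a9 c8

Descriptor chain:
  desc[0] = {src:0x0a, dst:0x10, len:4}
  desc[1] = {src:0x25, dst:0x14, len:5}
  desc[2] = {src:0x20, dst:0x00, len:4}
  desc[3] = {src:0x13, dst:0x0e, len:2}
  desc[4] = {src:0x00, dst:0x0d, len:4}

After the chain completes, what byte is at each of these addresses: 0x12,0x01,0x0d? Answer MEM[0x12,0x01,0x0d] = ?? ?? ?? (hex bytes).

[0] 0x0a->0x10 len=4 : f5 d4 f0 80
[1] 0x25->0x14 len=5 : 54 0b ec a9 c8
[2] 0x20->0x00 len=4 : 1b 41 16 26
[3] 0x13->0x0e len=2 : 80 54
[4] 0x00->0x0d len=4 : 1b 41 16 26
query mem[0x12]=0xf0, mem[0x01]=0x41, mem[0x0d]=0x1b

MEM[0x12,0x01,0x0d] = f0 41 1b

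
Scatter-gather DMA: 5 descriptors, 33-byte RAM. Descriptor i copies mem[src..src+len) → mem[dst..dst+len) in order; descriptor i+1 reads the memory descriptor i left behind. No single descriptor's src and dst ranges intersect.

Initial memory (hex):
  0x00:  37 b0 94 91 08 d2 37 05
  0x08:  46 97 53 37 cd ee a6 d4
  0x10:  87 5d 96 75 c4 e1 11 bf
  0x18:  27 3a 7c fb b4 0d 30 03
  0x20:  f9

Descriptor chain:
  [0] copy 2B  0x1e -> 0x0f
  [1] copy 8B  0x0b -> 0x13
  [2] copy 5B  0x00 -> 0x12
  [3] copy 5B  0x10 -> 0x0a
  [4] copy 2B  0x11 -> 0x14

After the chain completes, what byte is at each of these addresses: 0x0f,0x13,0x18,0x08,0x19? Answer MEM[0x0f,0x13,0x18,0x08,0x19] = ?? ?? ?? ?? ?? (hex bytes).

D0: mem[0x0f..0x10] <- [30 03]
D1: mem[0x13..0x1a] <- [37 cd ee a6 30 03 5d 96]
D2: mem[0x12..0x16] <- [37 b0 94 91 08]
D3: mem[0x0a..0x0e] <- [03 5d 37 b0 94]
D4: mem[0x14..0x15] <- [5d 37]
query mem[0x0f]=0x30, mem[0x13]=0xb0, mem[0x18]=0x03, mem[0x08]=0x46, mem[0x19]=0x5d

MEM[0x0f,0x13,0x18,0x08,0x19] = 30 b0 03 46 5d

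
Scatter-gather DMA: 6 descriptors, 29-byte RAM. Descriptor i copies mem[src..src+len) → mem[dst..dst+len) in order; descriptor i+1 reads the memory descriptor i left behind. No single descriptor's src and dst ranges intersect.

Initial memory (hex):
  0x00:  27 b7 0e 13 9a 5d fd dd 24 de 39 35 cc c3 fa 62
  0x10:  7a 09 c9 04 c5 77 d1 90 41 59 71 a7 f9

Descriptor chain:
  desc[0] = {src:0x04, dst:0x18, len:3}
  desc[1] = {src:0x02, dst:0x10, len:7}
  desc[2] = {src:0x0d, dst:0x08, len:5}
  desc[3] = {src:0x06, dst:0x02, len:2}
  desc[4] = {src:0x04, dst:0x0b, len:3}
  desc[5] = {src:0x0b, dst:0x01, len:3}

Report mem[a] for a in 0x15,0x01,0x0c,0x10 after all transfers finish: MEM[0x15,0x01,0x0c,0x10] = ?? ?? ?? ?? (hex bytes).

#0 dst[0x18+3] := {0x9a,0x5d,0xfd}
#1 dst[0x10+7] := {0x0e,0x13,0x9a,0x5d,0xfd,0xdd,0x24}
#2 dst[0x08+5] := {0xc3,0xfa,0x62,0x0e,0x13}
#3 dst[0x02+2] := {0xfd,0xdd}
#4 dst[0x0b+3] := {0x9a,0x5d,0xfd}
#5 dst[0x01+3] := {0x9a,0x5d,0xfd}
query mem[0x15]=0xdd, mem[0x01]=0x9a, mem[0x0c]=0x5d, mem[0x10]=0x0e

MEM[0x15,0x01,0x0c,0x10] = dd 9a 5d 0e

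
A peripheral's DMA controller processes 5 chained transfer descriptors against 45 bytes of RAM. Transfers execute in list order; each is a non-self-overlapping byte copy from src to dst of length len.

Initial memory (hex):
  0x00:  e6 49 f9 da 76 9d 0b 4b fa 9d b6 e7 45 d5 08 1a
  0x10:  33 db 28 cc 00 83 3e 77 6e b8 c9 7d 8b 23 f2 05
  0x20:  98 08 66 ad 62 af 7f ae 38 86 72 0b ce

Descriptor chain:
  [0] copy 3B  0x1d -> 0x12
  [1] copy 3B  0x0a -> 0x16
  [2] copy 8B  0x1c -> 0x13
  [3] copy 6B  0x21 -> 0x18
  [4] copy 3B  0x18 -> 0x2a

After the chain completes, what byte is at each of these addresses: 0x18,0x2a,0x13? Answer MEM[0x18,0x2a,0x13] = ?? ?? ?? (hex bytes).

[0] 0x1d->0x12 len=3 : 23 f2 05
[1] 0x0a->0x16 len=3 : b6 e7 45
[2] 0x1c->0x13 len=8 : 8b 23 f2 05 98 08 66 ad
[3] 0x21->0x18 len=6 : 08 66 ad 62 af 7f
[4] 0x18->0x2a len=3 : 08 66 ad
query mem[0x18]=0x08, mem[0x2a]=0x08, mem[0x13]=0x8b

MEM[0x18,0x2a,0x13] = 08 08 8b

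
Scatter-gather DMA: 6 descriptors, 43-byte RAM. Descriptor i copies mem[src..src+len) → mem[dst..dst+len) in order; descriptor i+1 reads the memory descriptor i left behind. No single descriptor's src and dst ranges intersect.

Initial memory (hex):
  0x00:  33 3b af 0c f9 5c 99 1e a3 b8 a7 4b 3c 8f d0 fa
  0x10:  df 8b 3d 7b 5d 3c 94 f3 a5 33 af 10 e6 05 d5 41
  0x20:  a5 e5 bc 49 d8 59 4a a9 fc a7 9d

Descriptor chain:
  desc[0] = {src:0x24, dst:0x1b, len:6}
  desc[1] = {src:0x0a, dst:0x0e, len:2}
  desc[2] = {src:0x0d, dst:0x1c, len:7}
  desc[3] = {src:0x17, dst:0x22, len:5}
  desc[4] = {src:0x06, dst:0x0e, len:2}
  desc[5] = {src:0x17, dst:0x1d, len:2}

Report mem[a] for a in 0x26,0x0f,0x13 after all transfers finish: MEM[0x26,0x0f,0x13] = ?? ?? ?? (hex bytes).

  after D0: wrote 6B at 0x1b = d8594aa9fca7
  after D1: wrote 2B at 0x0e = a74b
  after D2: wrote 7B at 0x1c = 8fa74bdf8b3d7b
  after D3: wrote 5B at 0x22 = f3a533afd8
  after D4: wrote 2B at 0x0e = 991e
  after D5: wrote 2B at 0x1d = f3a5
query mem[0x26]=0xd8, mem[0x0f]=0x1e, mem[0x13]=0x7b

MEM[0x26,0x0f,0x13] = d8 1e 7b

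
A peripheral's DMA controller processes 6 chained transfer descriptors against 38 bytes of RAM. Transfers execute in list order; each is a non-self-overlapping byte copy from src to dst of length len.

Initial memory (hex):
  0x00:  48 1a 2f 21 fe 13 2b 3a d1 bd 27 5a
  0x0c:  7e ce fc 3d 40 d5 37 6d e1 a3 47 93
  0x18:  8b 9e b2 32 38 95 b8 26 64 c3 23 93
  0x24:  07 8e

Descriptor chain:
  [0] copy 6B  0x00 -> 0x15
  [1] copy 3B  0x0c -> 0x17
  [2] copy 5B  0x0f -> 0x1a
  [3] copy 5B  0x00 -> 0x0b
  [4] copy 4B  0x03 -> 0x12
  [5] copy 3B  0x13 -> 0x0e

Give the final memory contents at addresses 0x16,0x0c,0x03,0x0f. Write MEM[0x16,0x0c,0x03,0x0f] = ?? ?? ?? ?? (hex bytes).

D0: mem[0x15..0x1a] <- [48 1a 2f 21 fe 13]
D1: mem[0x17..0x19] <- [7e ce fc]
D2: mem[0x1a..0x1e] <- [3d 40 d5 37 6d]
D3: mem[0x0b..0x0f] <- [48 1a 2f 21 fe]
D4: mem[0x12..0x15] <- [21 fe 13 2b]
D5: mem[0x0e..0x10] <- [fe 13 2b]
query mem[0x16]=0x1a, mem[0x0c]=0x1a, mem[0x03]=0x21, mem[0x0f]=0x13

MEM[0x16,0x0c,0x03,0x0f] = 1a 1a 21 13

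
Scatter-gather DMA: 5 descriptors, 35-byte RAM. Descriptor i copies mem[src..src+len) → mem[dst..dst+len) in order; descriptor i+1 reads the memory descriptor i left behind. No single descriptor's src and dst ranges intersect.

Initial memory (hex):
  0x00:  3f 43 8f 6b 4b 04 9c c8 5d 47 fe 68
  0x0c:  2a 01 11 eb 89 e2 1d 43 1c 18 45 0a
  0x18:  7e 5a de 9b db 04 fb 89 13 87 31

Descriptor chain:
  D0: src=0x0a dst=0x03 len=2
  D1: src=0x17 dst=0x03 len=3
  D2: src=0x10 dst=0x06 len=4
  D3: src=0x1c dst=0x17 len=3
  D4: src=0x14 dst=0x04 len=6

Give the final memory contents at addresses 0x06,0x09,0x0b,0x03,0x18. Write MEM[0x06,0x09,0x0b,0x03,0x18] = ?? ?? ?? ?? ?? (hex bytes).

MEM[0x06,0x09,0x0b,0x03,0x18] = 45 fb 68 0a 04

  after D0: wrote 2B at 0x03 = fe68
  after D1: wrote 3B at 0x03 = 0a7e5a
  after D2: wrote 4B at 0x06 = 89e21d43
  after D3: wrote 3B at 0x17 = db04fb
  after D4: wrote 6B at 0x04 = 1c1845db04fb
query mem[0x06]=0x45, mem[0x09]=0xfb, mem[0x0b]=0x68, mem[0x03]=0x0a, mem[0x18]=0x04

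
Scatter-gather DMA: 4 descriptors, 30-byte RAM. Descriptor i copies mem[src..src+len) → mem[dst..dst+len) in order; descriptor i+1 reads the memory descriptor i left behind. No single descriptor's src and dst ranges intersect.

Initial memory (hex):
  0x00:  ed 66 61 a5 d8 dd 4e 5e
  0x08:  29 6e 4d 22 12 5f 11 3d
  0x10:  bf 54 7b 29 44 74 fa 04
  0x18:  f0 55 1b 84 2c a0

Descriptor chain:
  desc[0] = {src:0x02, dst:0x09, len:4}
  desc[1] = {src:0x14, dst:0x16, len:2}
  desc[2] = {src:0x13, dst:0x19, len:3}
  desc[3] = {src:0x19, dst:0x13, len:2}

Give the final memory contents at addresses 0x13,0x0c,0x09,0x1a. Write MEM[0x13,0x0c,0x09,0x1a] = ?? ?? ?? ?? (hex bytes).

D0: mem[0x09..0x0c] <- [61 a5 d8 dd]
D1: mem[0x16..0x17] <- [44 74]
D2: mem[0x19..0x1b] <- [29 44 74]
D3: mem[0x13..0x14] <- [29 44]
query mem[0x13]=0x29, mem[0x0c]=0xdd, mem[0x09]=0x61, mem[0x1a]=0x44

MEM[0x13,0x0c,0x09,0x1a] = 29 dd 61 44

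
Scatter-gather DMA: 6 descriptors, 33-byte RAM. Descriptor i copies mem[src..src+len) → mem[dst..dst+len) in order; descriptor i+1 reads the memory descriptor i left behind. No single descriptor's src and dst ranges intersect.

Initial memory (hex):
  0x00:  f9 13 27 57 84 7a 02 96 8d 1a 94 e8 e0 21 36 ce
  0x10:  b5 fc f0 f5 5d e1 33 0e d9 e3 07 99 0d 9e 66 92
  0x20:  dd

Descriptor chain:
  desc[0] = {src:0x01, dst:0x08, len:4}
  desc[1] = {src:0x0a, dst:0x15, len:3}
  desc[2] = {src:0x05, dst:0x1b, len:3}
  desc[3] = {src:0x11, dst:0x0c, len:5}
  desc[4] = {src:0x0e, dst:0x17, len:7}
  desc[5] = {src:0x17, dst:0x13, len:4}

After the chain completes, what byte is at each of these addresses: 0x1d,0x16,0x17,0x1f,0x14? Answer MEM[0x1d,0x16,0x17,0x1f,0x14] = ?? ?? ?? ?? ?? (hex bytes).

[0] 0x01->0x08 len=4 : 13 27 57 84
[1] 0x0a->0x15 len=3 : 57 84 e0
[2] 0x05->0x1b len=3 : 7a 02 96
[3] 0x11->0x0c len=5 : fc f0 f5 5d 57
[4] 0x0e->0x17 len=7 : f5 5d 57 fc f0 f5 5d
[5] 0x17->0x13 len=4 : f5 5d 57 fc
query mem[0x1d]=0x5d, mem[0x16]=0xfc, mem[0x17]=0xf5, mem[0x1f]=0x92, mem[0x14]=0x5d

MEM[0x1d,0x16,0x17,0x1f,0x14] = 5d fc f5 92 5d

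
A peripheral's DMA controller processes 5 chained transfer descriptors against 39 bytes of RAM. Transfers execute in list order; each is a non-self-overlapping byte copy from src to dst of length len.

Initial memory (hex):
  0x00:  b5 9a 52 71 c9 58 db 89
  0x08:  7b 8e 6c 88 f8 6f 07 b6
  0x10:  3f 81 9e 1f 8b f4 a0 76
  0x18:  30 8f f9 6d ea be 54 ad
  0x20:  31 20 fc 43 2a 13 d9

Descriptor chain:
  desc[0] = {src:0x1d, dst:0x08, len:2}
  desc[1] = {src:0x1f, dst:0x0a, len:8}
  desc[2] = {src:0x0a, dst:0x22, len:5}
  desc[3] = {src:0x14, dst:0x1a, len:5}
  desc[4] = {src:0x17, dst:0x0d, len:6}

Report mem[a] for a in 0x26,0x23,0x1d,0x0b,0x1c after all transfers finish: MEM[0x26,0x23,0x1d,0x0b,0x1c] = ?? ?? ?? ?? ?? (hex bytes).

MEM[0x26,0x23,0x1d,0x0b,0x1c] = 43 31 76 31 a0

[0] 0x1d->0x08 len=2 : be 54
[1] 0x1f->0x0a len=8 : ad 31 20 fc 43 2a 13 d9
[2] 0x0a->0x22 len=5 : ad 31 20 fc 43
[3] 0x14->0x1a len=5 : 8b f4 a0 76 30
[4] 0x17->0x0d len=6 : 76 30 8f 8b f4 a0
query mem[0x26]=0x43, mem[0x23]=0x31, mem[0x1d]=0x76, mem[0x0b]=0x31, mem[0x1c]=0xa0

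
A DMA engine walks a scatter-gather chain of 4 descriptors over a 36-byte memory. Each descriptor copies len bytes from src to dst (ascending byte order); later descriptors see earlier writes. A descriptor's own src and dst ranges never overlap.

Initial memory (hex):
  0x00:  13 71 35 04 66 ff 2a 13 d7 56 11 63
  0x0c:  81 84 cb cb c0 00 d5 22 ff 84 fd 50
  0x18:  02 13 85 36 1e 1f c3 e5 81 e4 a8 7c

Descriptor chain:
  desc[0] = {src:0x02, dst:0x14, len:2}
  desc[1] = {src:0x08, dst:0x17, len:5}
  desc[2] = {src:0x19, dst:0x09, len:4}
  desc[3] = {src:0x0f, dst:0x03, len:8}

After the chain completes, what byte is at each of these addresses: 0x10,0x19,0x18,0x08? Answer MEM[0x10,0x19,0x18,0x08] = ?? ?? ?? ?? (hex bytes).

[0] 0x02->0x14 len=2 : 35 04
[1] 0x08->0x17 len=5 : d7 56 11 63 81
[2] 0x19->0x09 len=4 : 11 63 81 1e
[3] 0x0f->0x03 len=8 : cb c0 00 d5 22 35 04 fd
query mem[0x10]=0xc0, mem[0x19]=0x11, mem[0x18]=0x56, mem[0x08]=0x35

MEM[0x10,0x19,0x18,0x08] = c0 11 56 35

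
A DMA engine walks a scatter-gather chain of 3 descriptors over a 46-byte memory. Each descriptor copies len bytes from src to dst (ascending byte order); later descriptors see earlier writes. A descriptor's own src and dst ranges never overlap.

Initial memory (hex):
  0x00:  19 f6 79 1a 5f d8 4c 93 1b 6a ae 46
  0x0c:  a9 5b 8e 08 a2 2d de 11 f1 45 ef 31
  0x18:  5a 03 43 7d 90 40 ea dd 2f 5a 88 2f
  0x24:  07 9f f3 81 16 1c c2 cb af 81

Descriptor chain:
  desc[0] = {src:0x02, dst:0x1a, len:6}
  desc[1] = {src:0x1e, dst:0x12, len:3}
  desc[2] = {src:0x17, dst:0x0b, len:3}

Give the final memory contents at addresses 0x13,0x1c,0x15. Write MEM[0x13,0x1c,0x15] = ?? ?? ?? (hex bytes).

MEM[0x13,0x1c,0x15] = 93 5f 45

D0: mem[0x1a..0x1f] <- [79 1a 5f d8 4c 93]
D1: mem[0x12..0x14] <- [4c 93 2f]
D2: mem[0x0b..0x0d] <- [31 5a 03]
query mem[0x13]=0x93, mem[0x1c]=0x5f, mem[0x15]=0x45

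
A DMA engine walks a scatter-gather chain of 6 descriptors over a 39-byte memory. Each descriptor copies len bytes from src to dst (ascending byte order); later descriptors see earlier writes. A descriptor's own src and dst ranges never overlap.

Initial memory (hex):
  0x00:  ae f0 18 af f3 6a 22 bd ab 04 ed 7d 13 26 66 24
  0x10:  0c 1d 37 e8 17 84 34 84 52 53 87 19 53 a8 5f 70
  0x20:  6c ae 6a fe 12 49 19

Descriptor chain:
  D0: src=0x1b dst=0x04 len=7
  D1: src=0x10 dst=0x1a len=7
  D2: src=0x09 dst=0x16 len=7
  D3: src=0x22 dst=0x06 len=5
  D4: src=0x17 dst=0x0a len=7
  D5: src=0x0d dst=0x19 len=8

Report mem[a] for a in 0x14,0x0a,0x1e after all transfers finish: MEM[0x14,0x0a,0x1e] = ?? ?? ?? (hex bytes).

MEM[0x14,0x0a,0x1e] = 17 ae 37

D0: mem[0x04..0x0a] <- [19 53 a8 5f 70 6c ae]
D1: mem[0x1a..0x20] <- [0c 1d 37 e8 17 84 34]
D2: mem[0x16..0x1c] <- [6c ae 7d 13 26 66 24]
D3: mem[0x06..0x0a] <- [6a fe 12 49 19]
D4: mem[0x0a..0x10] <- [ae 7d 13 26 66 24 e8]
D5: mem[0x19..0x20] <- [26 66 24 e8 1d 37 e8 17]
query mem[0x14]=0x17, mem[0x0a]=0xae, mem[0x1e]=0x37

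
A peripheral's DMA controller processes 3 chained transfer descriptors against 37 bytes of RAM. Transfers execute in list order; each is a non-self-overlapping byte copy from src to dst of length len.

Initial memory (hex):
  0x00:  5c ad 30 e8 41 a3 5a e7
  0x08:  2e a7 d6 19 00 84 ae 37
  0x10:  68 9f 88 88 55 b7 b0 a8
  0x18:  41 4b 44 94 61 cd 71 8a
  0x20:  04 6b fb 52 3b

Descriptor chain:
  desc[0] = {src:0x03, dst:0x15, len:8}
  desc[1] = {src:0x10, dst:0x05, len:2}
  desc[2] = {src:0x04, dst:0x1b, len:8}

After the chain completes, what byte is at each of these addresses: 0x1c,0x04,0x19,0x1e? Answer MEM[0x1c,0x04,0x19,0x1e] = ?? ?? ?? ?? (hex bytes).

[0] 0x03->0x15 len=8 : e8 41 a3 5a e7 2e a7 d6
[1] 0x10->0x05 len=2 : 68 9f
[2] 0x04->0x1b len=8 : 41 68 9f e7 2e a7 d6 19
query mem[0x1c]=0x68, mem[0x04]=0x41, mem[0x19]=0xe7, mem[0x1e]=0xe7

MEM[0x1c,0x04,0x19,0x1e] = 68 41 e7 e7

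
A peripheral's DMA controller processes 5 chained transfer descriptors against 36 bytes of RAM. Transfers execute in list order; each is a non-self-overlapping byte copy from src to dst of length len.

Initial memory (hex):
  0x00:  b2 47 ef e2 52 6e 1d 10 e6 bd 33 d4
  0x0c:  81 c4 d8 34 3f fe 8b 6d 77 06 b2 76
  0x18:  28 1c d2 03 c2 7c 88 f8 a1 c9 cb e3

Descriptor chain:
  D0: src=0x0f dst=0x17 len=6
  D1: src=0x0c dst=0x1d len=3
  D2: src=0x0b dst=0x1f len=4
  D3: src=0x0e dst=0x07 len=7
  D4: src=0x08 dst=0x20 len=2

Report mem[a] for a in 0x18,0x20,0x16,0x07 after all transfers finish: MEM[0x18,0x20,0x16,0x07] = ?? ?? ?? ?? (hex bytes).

MEM[0x18,0x20,0x16,0x07] = 3f 34 b2 d8

  after D0: wrote 6B at 0x17 = 343ffe8b6d77
  after D1: wrote 3B at 0x1d = 81c4d8
  after D2: wrote 4B at 0x1f = d481c4d8
  after D3: wrote 7B at 0x07 = d8343ffe8b6d77
  after D4: wrote 2B at 0x20 = 343f
query mem[0x18]=0x3f, mem[0x20]=0x34, mem[0x16]=0xb2, mem[0x07]=0xd8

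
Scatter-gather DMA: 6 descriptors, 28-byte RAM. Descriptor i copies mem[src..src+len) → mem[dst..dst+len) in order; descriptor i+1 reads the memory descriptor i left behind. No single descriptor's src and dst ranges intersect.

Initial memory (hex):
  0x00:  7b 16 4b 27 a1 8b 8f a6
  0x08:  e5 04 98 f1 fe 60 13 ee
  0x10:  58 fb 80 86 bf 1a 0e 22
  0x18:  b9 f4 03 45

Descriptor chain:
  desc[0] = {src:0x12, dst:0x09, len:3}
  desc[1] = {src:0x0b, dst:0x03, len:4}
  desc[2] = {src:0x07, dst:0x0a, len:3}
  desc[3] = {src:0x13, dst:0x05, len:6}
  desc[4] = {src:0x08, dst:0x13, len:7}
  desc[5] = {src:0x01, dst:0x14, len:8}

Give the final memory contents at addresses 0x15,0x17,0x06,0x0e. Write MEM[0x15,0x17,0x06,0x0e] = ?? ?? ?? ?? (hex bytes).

#0 dst[0x09+3] := {0x80,0x86,0xbf}
#1 dst[0x03+4] := {0xbf,0xfe,0x60,0x13}
#2 dst[0x0a+3] := {0xa6,0xe5,0x80}
#3 dst[0x05+6] := {0x86,0xbf,0x1a,0x0e,0x22,0xb9}
#4 dst[0x13+7] := {0x0e,0x22,0xb9,0xe5,0x80,0x60,0x13}
#5 dst[0x14+8] := {0x16,0x4b,0xbf,0xfe,0x86,0xbf,0x1a,0x0e}
query mem[0x15]=0x4b, mem[0x17]=0xfe, mem[0x06]=0xbf, mem[0x0e]=0x13

MEM[0x15,0x17,0x06,0x0e] = 4b fe bf 13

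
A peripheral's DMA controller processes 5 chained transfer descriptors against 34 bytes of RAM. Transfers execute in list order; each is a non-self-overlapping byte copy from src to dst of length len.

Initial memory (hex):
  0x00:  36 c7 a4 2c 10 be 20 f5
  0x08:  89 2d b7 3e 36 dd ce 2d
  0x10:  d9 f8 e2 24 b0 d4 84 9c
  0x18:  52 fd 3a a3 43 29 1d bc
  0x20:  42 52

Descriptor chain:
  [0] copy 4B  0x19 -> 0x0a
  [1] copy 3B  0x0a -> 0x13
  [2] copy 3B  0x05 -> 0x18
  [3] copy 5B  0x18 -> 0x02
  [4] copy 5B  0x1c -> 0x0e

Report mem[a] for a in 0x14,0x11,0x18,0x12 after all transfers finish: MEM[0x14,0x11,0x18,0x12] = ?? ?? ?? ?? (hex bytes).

#0 dst[0x0a+4] := {0xfd,0x3a,0xa3,0x43}
#1 dst[0x13+3] := {0xfd,0x3a,0xa3}
#2 dst[0x18+3] := {0xbe,0x20,0xf5}
#3 dst[0x02+5] := {0xbe,0x20,0xf5,0xa3,0x43}
#4 dst[0x0e+5] := {0x43,0x29,0x1d,0xbc,0x42}
query mem[0x14]=0x3a, mem[0x11]=0xbc, mem[0x18]=0xbe, mem[0x12]=0x42

MEM[0x14,0x11,0x18,0x12] = 3a bc be 42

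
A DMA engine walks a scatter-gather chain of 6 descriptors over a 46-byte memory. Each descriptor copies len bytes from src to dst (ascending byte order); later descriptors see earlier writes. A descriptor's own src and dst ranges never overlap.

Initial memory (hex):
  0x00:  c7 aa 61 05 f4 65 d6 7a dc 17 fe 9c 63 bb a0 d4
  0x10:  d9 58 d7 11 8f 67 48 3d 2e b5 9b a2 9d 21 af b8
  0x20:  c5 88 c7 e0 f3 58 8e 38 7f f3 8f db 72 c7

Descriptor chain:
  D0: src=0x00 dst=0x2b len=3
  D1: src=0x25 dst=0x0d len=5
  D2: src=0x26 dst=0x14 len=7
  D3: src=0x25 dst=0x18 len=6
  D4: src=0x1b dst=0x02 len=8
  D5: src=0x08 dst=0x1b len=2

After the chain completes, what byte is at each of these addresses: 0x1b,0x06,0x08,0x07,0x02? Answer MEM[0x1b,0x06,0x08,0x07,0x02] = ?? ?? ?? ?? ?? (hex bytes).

MEM[0x1b,0x06,0x08,0x07,0x02] = 88 b8 88 c5 7f

#0 dst[0x2b+3] := {0xc7,0xaa,0x61}
#1 dst[0x0d+5] := {0x58,0x8e,0x38,0x7f,0xf3}
#2 dst[0x14+7] := {0x8e,0x38,0x7f,0xf3,0x8f,0xc7,0xaa}
#3 dst[0x18+6] := {0x58,0x8e,0x38,0x7f,0xf3,0x8f}
#4 dst[0x02+8] := {0x7f,0xf3,0x8f,0xaf,0xb8,0xc5,0x88,0xc7}
#5 dst[0x1b+2] := {0x88,0xc7}
query mem[0x1b]=0x88, mem[0x06]=0xb8, mem[0x08]=0x88, mem[0x07]=0xc5, mem[0x02]=0x7f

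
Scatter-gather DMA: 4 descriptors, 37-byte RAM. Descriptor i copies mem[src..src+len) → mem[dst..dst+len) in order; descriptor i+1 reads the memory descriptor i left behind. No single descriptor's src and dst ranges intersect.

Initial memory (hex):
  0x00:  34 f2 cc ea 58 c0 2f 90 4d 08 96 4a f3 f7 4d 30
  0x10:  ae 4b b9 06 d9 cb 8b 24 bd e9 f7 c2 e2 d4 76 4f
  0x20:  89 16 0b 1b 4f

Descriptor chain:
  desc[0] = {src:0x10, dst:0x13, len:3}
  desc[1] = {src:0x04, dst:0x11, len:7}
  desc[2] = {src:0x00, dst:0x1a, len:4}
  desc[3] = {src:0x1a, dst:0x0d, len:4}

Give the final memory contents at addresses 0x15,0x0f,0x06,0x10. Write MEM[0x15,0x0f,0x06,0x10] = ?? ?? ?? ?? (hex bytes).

MEM[0x15,0x0f,0x06,0x10] = 4d cc 2f ea

D0: mem[0x13..0x15] <- [ae 4b b9]
D1: mem[0x11..0x17] <- [58 c0 2f 90 4d 08 96]
D2: mem[0x1a..0x1d] <- [34 f2 cc ea]
D3: mem[0x0d..0x10] <- [34 f2 cc ea]
query mem[0x15]=0x4d, mem[0x0f]=0xcc, mem[0x06]=0x2f, mem[0x10]=0xea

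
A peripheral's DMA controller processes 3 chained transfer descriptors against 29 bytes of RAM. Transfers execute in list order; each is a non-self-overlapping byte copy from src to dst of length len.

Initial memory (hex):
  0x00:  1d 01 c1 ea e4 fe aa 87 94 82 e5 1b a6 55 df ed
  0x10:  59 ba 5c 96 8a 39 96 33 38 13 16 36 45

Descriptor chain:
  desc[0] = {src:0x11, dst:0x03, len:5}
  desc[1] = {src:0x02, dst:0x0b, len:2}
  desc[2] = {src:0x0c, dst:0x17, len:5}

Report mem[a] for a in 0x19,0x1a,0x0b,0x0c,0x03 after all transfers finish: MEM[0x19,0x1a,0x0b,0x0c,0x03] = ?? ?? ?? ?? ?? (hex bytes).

MEM[0x19,0x1a,0x0b,0x0c,0x03] = df ed c1 ba ba

D0: mem[0x03..0x07] <- [ba 5c 96 8a 39]
D1: mem[0x0b..0x0c] <- [c1 ba]
D2: mem[0x17..0x1b] <- [ba 55 df ed 59]
query mem[0x19]=0xdf, mem[0x1a]=0xed, mem[0x0b]=0xc1, mem[0x0c]=0xba, mem[0x03]=0xba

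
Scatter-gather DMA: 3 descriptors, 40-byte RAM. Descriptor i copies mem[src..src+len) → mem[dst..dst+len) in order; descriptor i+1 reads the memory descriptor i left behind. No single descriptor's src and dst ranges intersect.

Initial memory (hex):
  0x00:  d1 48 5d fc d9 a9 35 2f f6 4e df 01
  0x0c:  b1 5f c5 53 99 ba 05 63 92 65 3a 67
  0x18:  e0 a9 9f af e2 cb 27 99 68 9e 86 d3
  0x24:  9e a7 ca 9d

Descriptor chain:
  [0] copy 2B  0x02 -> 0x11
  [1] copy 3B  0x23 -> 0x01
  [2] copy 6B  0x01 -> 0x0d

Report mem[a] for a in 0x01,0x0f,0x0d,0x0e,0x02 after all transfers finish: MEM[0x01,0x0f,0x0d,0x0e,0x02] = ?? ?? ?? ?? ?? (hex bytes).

#0 dst[0x11+2] := {0x5d,0xfc}
#1 dst[0x01+3] := {0xd3,0x9e,0xa7}
#2 dst[0x0d+6] := {0xd3,0x9e,0xa7,0xd9,0xa9,0x35}
query mem[0x01]=0xd3, mem[0x0f]=0xa7, mem[0x0d]=0xd3, mem[0x0e]=0x9e, mem[0x02]=0x9e

MEM[0x01,0x0f,0x0d,0x0e,0x02] = d3 a7 d3 9e 9e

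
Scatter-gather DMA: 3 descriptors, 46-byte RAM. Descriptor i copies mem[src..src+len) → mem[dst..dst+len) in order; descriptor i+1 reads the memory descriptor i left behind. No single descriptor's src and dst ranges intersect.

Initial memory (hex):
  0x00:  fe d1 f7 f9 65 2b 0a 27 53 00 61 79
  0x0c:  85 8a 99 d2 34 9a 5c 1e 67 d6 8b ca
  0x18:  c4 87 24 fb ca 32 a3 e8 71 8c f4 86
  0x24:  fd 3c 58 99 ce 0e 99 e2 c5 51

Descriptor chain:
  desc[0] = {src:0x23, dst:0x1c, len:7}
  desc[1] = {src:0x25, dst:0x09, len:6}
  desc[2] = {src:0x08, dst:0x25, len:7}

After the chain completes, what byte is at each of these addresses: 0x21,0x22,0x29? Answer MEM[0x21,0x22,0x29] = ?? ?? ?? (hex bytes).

  after D0: wrote 7B at 0x1c = 86fd3c5899ce0e
  after D1: wrote 6B at 0x09 = 3c5899ce0e99
  after D2: wrote 7B at 0x25 = 533c5899ce0e99
query mem[0x21]=0xce, mem[0x22]=0x0e, mem[0x29]=0xce

MEM[0x21,0x22,0x29] = ce 0e ce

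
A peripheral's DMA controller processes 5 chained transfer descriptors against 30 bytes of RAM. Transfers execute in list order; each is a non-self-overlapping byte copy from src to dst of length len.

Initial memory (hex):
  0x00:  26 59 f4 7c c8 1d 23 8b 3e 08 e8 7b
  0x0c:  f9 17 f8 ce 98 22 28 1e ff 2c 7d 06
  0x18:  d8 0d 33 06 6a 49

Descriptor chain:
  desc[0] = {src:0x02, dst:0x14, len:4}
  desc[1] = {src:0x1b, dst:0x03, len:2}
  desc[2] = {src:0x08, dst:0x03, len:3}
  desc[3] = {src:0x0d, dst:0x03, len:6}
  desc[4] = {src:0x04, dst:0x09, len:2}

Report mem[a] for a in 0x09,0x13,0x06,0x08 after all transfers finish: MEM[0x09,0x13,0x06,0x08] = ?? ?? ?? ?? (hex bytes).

MEM[0x09,0x13,0x06,0x08] = f8 1e 98 28

  after D0: wrote 4B at 0x14 = f47cc81d
  after D1: wrote 2B at 0x03 = 066a
  after D2: wrote 3B at 0x03 = 3e08e8
  after D3: wrote 6B at 0x03 = 17f8ce982228
  after D4: wrote 2B at 0x09 = f8ce
query mem[0x09]=0xf8, mem[0x13]=0x1e, mem[0x06]=0x98, mem[0x08]=0x28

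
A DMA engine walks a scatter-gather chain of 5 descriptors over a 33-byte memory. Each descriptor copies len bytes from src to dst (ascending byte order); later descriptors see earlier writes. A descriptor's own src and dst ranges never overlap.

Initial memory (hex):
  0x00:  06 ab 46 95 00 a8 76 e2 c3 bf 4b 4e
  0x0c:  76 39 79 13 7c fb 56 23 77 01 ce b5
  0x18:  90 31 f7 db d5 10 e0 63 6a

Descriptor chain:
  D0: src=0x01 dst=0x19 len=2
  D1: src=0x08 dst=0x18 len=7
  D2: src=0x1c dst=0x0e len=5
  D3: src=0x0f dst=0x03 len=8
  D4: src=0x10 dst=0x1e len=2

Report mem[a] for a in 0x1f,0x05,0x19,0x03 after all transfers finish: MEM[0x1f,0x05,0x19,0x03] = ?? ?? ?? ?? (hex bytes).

[0] 0x01->0x19 len=2 : ab 46
[1] 0x08->0x18 len=7 : c3 bf 4b 4e 76 39 79
[2] 0x1c->0x0e len=5 : 76 39 79 63 6a
[3] 0x0f->0x03 len=8 : 39 79 63 6a 23 77 01 ce
[4] 0x10->0x1e len=2 : 79 63
query mem[0x1f]=0x63, mem[0x05]=0x63, mem[0x19]=0xbf, mem[0x03]=0x39

MEM[0x1f,0x05,0x19,0x03] = 63 63 bf 39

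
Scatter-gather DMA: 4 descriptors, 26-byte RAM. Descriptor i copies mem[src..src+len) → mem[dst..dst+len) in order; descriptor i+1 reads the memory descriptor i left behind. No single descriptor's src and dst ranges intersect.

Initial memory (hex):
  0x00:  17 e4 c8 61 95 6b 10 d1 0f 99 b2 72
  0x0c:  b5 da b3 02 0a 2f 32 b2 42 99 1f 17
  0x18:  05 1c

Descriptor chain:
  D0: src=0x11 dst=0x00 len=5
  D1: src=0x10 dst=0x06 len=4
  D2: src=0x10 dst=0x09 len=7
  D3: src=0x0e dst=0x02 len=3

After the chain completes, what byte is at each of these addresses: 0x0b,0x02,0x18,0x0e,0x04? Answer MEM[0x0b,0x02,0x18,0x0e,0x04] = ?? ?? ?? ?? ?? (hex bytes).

#0 dst[0x00+5] := {0x2f,0x32,0xb2,0x42,0x99}
#1 dst[0x06+4] := {0x0a,0x2f,0x32,0xb2}
#2 dst[0x09+7] := {0x0a,0x2f,0x32,0xb2,0x42,0x99,0x1f}
#3 dst[0x02+3] := {0x99,0x1f,0x0a}
query mem[0x0b]=0x32, mem[0x02]=0x99, mem[0x18]=0x05, mem[0x0e]=0x99, mem[0x04]=0x0a

MEM[0x0b,0x02,0x18,0x0e,0x04] = 32 99 05 99 0a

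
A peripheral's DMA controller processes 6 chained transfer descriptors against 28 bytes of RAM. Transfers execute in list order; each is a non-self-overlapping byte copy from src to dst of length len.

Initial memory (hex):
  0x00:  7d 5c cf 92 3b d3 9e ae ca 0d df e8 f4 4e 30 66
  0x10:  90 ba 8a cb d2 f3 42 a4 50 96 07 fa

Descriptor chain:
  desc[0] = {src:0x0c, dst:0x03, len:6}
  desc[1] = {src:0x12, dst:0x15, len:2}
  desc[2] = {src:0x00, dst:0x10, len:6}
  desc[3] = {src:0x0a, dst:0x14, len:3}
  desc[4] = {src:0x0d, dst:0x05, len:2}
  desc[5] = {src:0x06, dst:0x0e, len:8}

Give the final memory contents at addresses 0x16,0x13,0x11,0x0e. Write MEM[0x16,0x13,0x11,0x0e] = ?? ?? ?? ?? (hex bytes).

[0] 0x0c->0x03 len=6 : f4 4e 30 66 90 ba
[1] 0x12->0x15 len=2 : 8a cb
[2] 0x00->0x10 len=6 : 7d 5c cf f4 4e 30
[3] 0x0a->0x14 len=3 : df e8 f4
[4] 0x0d->0x05 len=2 : 4e 30
[5] 0x06->0x0e len=8 : 30 90 ba 0d df e8 f4 4e
query mem[0x16]=0xf4, mem[0x13]=0xe8, mem[0x11]=0x0d, mem[0x0e]=0x30

MEM[0x16,0x13,0x11,0x0e] = f4 e8 0d 30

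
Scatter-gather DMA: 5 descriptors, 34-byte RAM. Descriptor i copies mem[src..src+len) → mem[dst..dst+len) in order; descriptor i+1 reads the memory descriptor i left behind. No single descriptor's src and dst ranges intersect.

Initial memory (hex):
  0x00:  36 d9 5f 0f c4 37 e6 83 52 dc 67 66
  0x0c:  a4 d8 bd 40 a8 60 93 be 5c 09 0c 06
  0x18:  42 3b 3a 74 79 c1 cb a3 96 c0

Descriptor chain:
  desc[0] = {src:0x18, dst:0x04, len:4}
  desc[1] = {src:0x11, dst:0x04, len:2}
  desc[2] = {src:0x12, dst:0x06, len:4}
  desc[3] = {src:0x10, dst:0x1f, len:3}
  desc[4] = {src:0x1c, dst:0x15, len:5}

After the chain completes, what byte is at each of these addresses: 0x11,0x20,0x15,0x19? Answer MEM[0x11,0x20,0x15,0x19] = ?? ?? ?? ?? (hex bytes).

MEM[0x11,0x20,0x15,0x19] = 60 60 79 60

[0] 0x18->0x04 len=4 : 42 3b 3a 74
[1] 0x11->0x04 len=2 : 60 93
[2] 0x12->0x06 len=4 : 93 be 5c 09
[3] 0x10->0x1f len=3 : a8 60 93
[4] 0x1c->0x15 len=5 : 79 c1 cb a8 60
query mem[0x11]=0x60, mem[0x20]=0x60, mem[0x15]=0x79, mem[0x19]=0x60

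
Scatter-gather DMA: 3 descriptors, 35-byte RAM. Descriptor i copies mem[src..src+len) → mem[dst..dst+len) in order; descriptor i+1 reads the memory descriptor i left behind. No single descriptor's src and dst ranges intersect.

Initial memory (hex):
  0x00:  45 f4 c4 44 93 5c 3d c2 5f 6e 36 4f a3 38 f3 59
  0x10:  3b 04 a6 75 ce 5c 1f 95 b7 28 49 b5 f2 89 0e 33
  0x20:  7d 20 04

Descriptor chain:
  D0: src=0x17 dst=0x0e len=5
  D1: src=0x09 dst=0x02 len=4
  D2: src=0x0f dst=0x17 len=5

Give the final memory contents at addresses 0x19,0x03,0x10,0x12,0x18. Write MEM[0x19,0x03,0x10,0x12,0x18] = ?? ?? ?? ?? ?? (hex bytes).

MEM[0x19,0x03,0x10,0x12,0x18] = 49 36 28 b5 28

  after D0: wrote 5B at 0x0e = 95b72849b5
  after D1: wrote 4B at 0x02 = 6e364fa3
  after D2: wrote 5B at 0x17 = b72849b575
query mem[0x19]=0x49, mem[0x03]=0x36, mem[0x10]=0x28, mem[0x12]=0xb5, mem[0x18]=0x28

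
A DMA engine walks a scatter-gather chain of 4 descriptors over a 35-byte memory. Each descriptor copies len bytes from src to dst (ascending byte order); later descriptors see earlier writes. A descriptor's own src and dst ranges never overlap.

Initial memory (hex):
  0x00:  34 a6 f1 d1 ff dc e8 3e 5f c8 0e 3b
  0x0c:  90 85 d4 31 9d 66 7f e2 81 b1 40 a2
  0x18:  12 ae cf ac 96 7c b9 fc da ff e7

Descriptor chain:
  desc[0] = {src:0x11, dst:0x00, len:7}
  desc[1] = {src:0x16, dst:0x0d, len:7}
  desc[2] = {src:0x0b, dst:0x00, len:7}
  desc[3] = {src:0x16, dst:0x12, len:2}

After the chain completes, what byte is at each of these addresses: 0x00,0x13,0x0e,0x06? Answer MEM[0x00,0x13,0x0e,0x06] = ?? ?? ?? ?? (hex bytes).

MEM[0x00,0x13,0x0e,0x06] = 3b a2 a2 cf

D0: mem[0x00..0x06] <- [66 7f e2 81 b1 40 a2]
D1: mem[0x0d..0x13] <- [40 a2 12 ae cf ac 96]
D2: mem[0x00..0x06] <- [3b 90 40 a2 12 ae cf]
D3: mem[0x12..0x13] <- [40 a2]
query mem[0x00]=0x3b, mem[0x13]=0xa2, mem[0x0e]=0xa2, mem[0x06]=0xcf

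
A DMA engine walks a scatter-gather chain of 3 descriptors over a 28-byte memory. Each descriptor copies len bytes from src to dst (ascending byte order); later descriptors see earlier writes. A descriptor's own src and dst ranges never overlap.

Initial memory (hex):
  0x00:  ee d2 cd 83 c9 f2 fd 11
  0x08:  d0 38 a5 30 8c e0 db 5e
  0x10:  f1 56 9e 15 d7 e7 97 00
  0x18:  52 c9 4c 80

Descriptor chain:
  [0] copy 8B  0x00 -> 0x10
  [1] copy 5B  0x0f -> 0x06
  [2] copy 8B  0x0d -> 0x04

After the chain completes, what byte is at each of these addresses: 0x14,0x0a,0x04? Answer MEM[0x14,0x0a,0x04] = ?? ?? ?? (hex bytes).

MEM[0x14,0x0a,0x04] = c9 83 e0

#0 dst[0x10+8] := {0xee,0xd2,0xcd,0x83,0xc9,0xf2,0xfd,0x11}
#1 dst[0x06+5] := {0x5e,0xee,0xd2,0xcd,0x83}
#2 dst[0x04+8] := {0xe0,0xdb,0x5e,0xee,0xd2,0xcd,0x83,0xc9}
query mem[0x14]=0xc9, mem[0x0a]=0x83, mem[0x04]=0xe0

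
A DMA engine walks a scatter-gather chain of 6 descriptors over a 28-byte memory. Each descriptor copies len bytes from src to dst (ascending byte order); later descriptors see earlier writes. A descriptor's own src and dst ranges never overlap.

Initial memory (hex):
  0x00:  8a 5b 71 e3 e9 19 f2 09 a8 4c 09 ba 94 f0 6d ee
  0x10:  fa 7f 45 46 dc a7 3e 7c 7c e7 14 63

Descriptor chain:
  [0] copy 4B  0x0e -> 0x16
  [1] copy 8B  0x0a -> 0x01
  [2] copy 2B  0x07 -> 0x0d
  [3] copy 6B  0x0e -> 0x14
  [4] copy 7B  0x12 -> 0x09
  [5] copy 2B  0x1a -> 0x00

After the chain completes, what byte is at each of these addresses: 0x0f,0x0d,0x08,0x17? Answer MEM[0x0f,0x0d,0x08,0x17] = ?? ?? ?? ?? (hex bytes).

MEM[0x0f,0x0d,0x08,0x17] = 45 fa 7f 7f

  after D0: wrote 4B at 0x16 = 6deefa7f
  after D1: wrote 8B at 0x01 = 09ba94f06deefa7f
  after D2: wrote 2B at 0x0d = fa7f
  after D3: wrote 6B at 0x14 = 7feefa7f4546
  after D4: wrote 7B at 0x09 = 45467feefa7f45
  after D5: wrote 2B at 0x00 = 1463
query mem[0x0f]=0x45, mem[0x0d]=0xfa, mem[0x08]=0x7f, mem[0x17]=0x7f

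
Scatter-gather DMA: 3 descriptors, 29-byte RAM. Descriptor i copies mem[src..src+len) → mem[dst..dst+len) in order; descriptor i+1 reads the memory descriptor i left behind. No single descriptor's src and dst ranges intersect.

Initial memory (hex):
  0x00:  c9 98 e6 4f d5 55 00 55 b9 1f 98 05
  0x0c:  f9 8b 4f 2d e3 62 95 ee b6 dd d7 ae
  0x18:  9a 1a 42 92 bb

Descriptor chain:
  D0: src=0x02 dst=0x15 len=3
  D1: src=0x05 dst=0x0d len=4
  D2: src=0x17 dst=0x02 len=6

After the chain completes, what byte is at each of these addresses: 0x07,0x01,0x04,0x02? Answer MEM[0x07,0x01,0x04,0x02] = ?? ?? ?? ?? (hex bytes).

[0] 0x02->0x15 len=3 : e6 4f d5
[1] 0x05->0x0d len=4 : 55 00 55 b9
[2] 0x17->0x02 len=6 : d5 9a 1a 42 92 bb
query mem[0x07]=0xbb, mem[0x01]=0x98, mem[0x04]=0x1a, mem[0x02]=0xd5

MEM[0x07,0x01,0x04,0x02] = bb 98 1a d5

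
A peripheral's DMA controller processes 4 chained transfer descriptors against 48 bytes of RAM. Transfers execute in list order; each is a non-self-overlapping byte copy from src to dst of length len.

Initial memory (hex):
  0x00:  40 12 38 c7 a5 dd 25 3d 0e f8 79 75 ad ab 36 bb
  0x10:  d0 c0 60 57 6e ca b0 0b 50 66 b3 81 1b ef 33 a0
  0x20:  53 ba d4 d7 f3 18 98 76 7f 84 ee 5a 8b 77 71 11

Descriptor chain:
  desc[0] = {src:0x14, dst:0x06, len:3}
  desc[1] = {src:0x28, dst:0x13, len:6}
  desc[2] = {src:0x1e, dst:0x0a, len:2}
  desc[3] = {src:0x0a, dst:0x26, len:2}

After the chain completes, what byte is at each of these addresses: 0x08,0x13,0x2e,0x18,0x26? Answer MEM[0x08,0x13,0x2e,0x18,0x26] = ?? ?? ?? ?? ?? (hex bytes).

MEM[0x08,0x13,0x2e,0x18,0x26] = b0 7f 71 77 33

[0] 0x14->0x06 len=3 : 6e ca b0
[1] 0x28->0x13 len=6 : 7f 84 ee 5a 8b 77
[2] 0x1e->0x0a len=2 : 33 a0
[3] 0x0a->0x26 len=2 : 33 a0
query mem[0x08]=0xb0, mem[0x13]=0x7f, mem[0x2e]=0x71, mem[0x18]=0x77, mem[0x26]=0x33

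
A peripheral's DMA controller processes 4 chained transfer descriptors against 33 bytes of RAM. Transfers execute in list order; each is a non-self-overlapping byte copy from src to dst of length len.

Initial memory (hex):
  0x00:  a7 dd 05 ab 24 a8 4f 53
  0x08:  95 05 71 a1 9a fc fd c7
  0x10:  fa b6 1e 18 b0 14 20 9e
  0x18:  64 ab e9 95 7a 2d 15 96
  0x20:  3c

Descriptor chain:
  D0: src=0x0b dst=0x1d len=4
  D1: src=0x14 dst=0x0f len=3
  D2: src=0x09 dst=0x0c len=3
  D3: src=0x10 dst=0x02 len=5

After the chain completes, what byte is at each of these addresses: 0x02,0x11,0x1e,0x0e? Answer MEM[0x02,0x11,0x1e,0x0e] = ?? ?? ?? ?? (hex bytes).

MEM[0x02,0x11,0x1e,0x0e] = 14 20 9a a1

[0] 0x0b->0x1d len=4 : a1 9a fc fd
[1] 0x14->0x0f len=3 : b0 14 20
[2] 0x09->0x0c len=3 : 05 71 a1
[3] 0x10->0x02 len=5 : 14 20 1e 18 b0
query mem[0x02]=0x14, mem[0x11]=0x20, mem[0x1e]=0x9a, mem[0x0e]=0xa1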